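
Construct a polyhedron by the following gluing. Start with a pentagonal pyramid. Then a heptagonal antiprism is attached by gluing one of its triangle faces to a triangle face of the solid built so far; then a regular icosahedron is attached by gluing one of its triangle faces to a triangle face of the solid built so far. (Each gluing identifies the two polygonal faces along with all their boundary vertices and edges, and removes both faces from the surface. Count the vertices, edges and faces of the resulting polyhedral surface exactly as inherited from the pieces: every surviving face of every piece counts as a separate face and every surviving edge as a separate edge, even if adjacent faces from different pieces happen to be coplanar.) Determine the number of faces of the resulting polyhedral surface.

A pentagonal pyramid: V=6, E=10, F=6.
Attach a heptagonal antiprism (V=14, E=28, F=16) along a 3-gon: merge 3 vertices and 3 edges, delete both glued faces → V=17, E=35, F=20.
Attach a regular icosahedron (V=12, E=30, F=20) along a 3-gon: merge 3 vertices and 3 edges, delete both glued faces → V=26, E=62, F=38.
Check: V − E + F = 26 − 62 + 38 = 2.

38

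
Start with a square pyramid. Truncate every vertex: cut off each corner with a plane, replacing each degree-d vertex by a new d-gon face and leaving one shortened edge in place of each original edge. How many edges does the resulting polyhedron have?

The base solid has V = 5, E = 8, F = 5.
Truncation replaces each original edge-end by a new vertex, so V′ = 2E = 16.
Each original edge survives, and each old vertex of degree d contributes d new edges; summing degrees gives Σd = 2E, so E′ = E + 2E = 3E = 24.
Each original face survives and each original vertex becomes one new face: F′ = F + V = 10.

24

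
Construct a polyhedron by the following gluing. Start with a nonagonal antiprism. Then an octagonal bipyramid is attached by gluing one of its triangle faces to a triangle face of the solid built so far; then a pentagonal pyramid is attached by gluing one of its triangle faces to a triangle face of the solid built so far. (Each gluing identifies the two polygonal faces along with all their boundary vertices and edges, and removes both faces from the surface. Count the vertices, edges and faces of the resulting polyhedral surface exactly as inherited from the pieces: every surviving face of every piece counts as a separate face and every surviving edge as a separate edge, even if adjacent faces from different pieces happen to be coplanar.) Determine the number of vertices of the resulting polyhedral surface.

28

A nonagonal antiprism: V=18, E=36, F=20.
Attach an octagonal bipyramid (V=10, E=24, F=16) along a 3-gon: merge 3 vertices and 3 edges, delete both glued faces → V=25, E=57, F=34.
Attach a pentagonal pyramid (V=6, E=10, F=6) along a 3-gon: merge 3 vertices and 3 edges, delete both glued faces → V=28, E=64, F=38.
Check: V − E + F = 28 − 64 + 38 = 2.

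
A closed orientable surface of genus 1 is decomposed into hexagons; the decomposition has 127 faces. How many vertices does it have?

254

χ = 2 − 2·1 = 0, and every face is a hexagon so 6F = 2E.
E = 6·127/2 = 381. Then V = 0 + E − F = 0 + 381 − 127 = 254.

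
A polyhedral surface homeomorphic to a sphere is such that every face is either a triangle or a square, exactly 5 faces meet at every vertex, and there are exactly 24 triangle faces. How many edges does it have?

Let x be the number of squares; then F = 24 + x.
Edge–face incidences: 2E = 3·24 + 4·x = 72 + 4x.
Every vertex has degree 5, so 5V = 2E.
Euler: V − E + F = 2 ⇒ (2E)/5 − E + (24 + x) = 2.
Multiply by 10: 2·(2E) − 5·(2E) + 10·(24 + x) = 20, i.e. 240 + 10x − 3·(72 + 4x) = 20.
Collecting terms: −2x + 24 = 20, so −2x = −4, so x = 2.
Then 2E = 72 + 4·2 = 80, so E = 40, V = 2E/5 = 16, F = 24 + 2 = 26.

40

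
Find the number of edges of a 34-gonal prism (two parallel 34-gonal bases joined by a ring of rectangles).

A prism on an n-gon has two n-gon bases and n rectangular sides: V = 2·34 = 68, E = 3·34 = 102, F = 34 + 2 = 36.

102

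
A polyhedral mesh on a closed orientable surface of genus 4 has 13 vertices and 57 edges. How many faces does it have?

For a closed orientable surface of genus 4, χ = 2 − 2·4 = -6.
F = -6 − V + E = -6 − 13 + 57 = 38.

38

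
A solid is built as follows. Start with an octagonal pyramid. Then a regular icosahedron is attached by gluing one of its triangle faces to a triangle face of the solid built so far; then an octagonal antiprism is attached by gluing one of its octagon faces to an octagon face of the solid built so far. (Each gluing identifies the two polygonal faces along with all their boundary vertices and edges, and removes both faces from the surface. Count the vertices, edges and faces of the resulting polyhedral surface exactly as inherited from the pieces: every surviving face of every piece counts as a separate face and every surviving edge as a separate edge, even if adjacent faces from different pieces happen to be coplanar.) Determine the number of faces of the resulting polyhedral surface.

An octagonal pyramid: V=9, E=16, F=9.
Attach a regular icosahedron (V=12, E=30, F=20) along a 3-gon: merge 3 vertices and 3 edges, delete both glued faces → V=18, E=43, F=27.
Attach an octagonal antiprism (V=16, E=32, F=18) along an 8-gon: merge 8 vertices and 8 edges, delete both glued faces → V=26, E=67, F=43.
Check: V − E + F = 26 − 67 + 43 = 2.

43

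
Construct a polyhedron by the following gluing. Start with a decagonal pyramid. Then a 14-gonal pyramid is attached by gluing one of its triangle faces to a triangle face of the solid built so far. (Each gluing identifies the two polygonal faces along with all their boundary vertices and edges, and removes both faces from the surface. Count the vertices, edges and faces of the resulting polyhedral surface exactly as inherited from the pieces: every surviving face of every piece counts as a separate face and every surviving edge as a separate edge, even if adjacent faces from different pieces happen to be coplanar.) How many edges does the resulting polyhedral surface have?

45

A decagonal pyramid: V=11, E=20, F=11.
Attach a 14-gonal pyramid (V=15, E=28, F=15) along a 3-gon: merge 3 vertices and 3 edges, delete both glued faces → V=23, E=45, F=24.
Check: V − E + F = 23 − 45 + 24 = 2.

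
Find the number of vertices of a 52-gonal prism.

A prism on an n-gon has two n-gon bases and n rectangular sides: V = 2·52 = 104, E = 3·52 = 156, F = 52 + 2 = 54.
Check: V − E + F = 104 − 156 + 54 = 2.

104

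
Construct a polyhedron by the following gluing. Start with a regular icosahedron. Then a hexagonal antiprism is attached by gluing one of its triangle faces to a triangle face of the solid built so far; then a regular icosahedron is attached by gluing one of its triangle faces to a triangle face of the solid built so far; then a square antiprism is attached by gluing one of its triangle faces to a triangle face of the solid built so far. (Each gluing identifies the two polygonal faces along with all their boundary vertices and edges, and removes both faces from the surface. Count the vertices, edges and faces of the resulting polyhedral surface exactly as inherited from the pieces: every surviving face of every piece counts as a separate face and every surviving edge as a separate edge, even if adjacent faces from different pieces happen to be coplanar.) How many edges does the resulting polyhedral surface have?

A regular icosahedron: V=12, E=30, F=20.
Attach a hexagonal antiprism (V=12, E=24, F=14) along a 3-gon: merge 3 vertices and 3 edges, delete both glued faces → V=21, E=51, F=32.
Attach a regular icosahedron (V=12, E=30, F=20) along a 3-gon: merge 3 vertices and 3 edges, delete both glued faces → V=30, E=78, F=50.
Attach a square antiprism (V=8, E=16, F=10) along a 3-gon: merge 3 vertices and 3 edges, delete both glued faces → V=35, E=91, F=58.
Check: V − E + F = 35 − 91 + 58 = 2.

91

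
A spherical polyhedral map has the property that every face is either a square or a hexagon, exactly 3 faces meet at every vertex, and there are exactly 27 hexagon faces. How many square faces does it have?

Let x be the number of squares; then F = 27 + x.
Edge–face incidences: 2E = 6·27 + 4·x = 162 + 4x.
Every vertex has degree 3, so 3V = 2E.
Euler: V − E + F = 2 ⇒ (2E)/3 − E + (27 + x) = 2.
Multiply by 6: 2·(2E) − 3·(2E) + 6·(27 + x) = 12, i.e. 162 + 6x − (162 + 4x) = 12.
Collecting terms: 2x = 12, so x = 6.
Then 2E = 162 + 4·6 = 186, so E = 93, V = 2E/3 = 62, F = 27 + 6 = 33.

6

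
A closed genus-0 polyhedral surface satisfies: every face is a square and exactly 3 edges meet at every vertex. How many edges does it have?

Each face has 4 edges and each edge borders two faces, so 2E = 4F.
Each vertex has degree 3, so 3V = 2E and hence V = 4F/3.
Euler: V − E + F = 2 ⇒ (4F/3) − (4F/2) + F = 2.
Multiply by 6: (8 − 12 + 6)F = 12, i.e. 2F = 12.
So F = 6, E = 4·6/2 = 12, V = 4·6/3 = 8.

12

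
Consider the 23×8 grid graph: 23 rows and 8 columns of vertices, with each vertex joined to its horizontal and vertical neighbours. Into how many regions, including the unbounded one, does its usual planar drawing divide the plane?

155

The grid has V = 23·8 = 184 vertices and E = 23·7 + 8·22 = 337 edges.
F = 2 − V + E = 2 − 184 + 337 = 155.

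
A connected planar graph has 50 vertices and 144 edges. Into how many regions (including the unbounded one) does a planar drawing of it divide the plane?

96

Euler's formula for a connected plane graph: V − E + F = 2, so F = 2 − 50 + 144 = 96.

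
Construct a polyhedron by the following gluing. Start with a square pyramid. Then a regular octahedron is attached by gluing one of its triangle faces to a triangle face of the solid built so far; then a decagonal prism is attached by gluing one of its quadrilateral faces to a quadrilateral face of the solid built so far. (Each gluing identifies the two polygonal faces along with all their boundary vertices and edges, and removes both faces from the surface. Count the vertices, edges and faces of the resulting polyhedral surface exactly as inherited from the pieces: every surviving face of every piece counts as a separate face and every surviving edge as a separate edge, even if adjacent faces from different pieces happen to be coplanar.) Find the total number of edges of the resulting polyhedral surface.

43

A square pyramid: V=5, E=8, F=5.
Attach a regular octahedron (V=6, E=12, F=8) along a 3-gon: merge 3 vertices and 3 edges, delete both glued faces → V=8, E=17, F=11.
Attach a decagonal prism (V=20, E=30, F=12) along a 4-gon: merge 4 vertices and 4 edges, delete both glued faces → V=24, E=43, F=21.
Check: V − E + F = 24 − 43 + 21 = 2.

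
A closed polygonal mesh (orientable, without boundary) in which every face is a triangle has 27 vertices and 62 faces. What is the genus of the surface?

3

Every face is a triangle, so 2E = 3·62 = 186, giving E = 93.
χ = V − E + F = 27 − 93 + 62 = -4.
For a closed orientable surface χ = 2 − 2g, so g = (2 − (-4))/2 = 3.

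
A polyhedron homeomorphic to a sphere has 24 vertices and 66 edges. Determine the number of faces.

Here V − E + F = 2.
F = 2 − V + E = 2 − 24 + 66 = 44.

44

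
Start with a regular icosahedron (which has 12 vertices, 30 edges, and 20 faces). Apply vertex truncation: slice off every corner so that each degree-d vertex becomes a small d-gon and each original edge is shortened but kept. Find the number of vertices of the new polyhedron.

60

Truncation replaces each original edge-end by a new vertex, so V′ = 2E = 60.
Each original edge survives, and each old vertex of degree d contributes d new edges; summing degrees gives Σd = 2E, so E′ = E + 2E = 3E = 90.
Each original face survives and each original vertex becomes one new face: F′ = F + V = 32.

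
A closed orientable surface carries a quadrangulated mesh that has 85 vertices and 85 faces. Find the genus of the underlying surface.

Every face is a square, so 2E = 4·85 = 340, giving E = 170.
χ = V − E + F = 85 − 170 + 85 = 0.
For a closed orientable surface χ = 2 − 2g, so g = (2 − (0))/2 = 1.

1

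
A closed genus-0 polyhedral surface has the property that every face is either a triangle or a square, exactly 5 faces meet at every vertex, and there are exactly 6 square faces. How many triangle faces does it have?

Let x be the number of triangles; then F = 6 + x.
Edge–face incidences: 2E = 4·6 + 3·x = 24 + 3x.
Every vertex has degree 5, so 5V = 2E.
Euler: V − E + F = 2 ⇒ (2E)/5 − E + (6 + x) = 2.
Multiply by 10: 2·(2E) − 5·(2E) + 10·(6 + x) = 20, i.e. 60 + 10x − 3·(24 + 3x) = 20.
Collecting terms: x − 12 = 20, so x = 32.
Then 2E = 24 + 3·32 = 120, so E = 60, V = 2E/5 = 24, F = 6 + 32 = 38.

32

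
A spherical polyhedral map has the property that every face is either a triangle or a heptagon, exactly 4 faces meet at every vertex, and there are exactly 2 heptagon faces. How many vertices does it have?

14

Let x be the number of triangles; then F = 2 + x.
Edge–face incidences: 2E = 7·2 + 3·x = 14 + 3x.
Every vertex has degree 4, so 4V = 2E.
Euler: V − E + F = 2 ⇒ (2E)/4 − E + (2 + x) = 2.
Multiply by 8: 2·(2E) − 4·(2E) + 8·(2 + x) = 16, i.e. 16 + 8x − 2·(14 + 3x) = 16.
Collecting terms: 2x − 12 = 16, so 2x = 28, so x = 14.
Then 2E = 14 + 3·14 = 56, so E = 28, V = 2E/4 = 14, F = 2 + 14 = 16.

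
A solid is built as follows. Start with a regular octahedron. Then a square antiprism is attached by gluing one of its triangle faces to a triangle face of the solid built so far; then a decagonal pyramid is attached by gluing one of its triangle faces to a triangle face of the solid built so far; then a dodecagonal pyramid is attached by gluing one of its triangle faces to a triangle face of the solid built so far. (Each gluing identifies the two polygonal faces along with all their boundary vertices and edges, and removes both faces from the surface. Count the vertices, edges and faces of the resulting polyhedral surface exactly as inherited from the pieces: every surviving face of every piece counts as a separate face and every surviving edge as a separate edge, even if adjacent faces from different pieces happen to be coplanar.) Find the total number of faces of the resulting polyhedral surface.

A regular octahedron: V=6, E=12, F=8.
Attach a square antiprism (V=8, E=16, F=10) along a 3-gon: merge 3 vertices and 3 edges, delete both glued faces → V=11, E=25, F=16.
Attach a decagonal pyramid (V=11, E=20, F=11) along a 3-gon: merge 3 vertices and 3 edges, delete both glued faces → V=19, E=42, F=25.
Attach a dodecagonal pyramid (V=13, E=24, F=13) along a 3-gon: merge 3 vertices and 3 edges, delete both glued faces → V=29, E=63, F=36.
Check: V − E + F = 29 − 63 + 36 = 2.

36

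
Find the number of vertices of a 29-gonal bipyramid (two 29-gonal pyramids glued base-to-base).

31

A bipyramid over an n-gon has 2n triangular faces and n + 2 vertices: V = 29 + 2 = 31, E = 3·29 = 87, F = 2·29 = 58.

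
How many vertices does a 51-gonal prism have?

102

A prism on an n-gon has two n-gon bases and n rectangular sides: V = 2·51 = 102, E = 3·51 = 153, F = 51 + 2 = 53.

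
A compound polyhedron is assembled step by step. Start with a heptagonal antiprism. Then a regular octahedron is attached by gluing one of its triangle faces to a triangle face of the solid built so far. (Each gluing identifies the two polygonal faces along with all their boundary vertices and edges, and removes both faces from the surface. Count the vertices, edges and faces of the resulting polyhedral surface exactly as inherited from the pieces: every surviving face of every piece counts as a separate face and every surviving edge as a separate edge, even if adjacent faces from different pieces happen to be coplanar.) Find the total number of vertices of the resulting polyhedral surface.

A heptagonal antiprism: V=14, E=28, F=16.
Attach a regular octahedron (V=6, E=12, F=8) along a 3-gon: merge 3 vertices and 3 edges, delete both glued faces → V=17, E=37, F=22.
Check: V − E + F = 17 − 37 + 22 = 2.

17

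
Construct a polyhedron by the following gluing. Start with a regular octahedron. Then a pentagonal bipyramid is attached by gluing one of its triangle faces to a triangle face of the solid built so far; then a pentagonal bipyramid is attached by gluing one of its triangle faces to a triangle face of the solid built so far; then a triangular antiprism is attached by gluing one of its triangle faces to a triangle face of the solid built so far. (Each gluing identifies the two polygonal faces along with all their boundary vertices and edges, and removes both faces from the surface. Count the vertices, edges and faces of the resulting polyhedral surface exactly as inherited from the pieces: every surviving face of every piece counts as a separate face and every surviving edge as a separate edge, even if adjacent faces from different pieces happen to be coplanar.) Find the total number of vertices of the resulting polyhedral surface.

A regular octahedron: V=6, E=12, F=8.
Attach a pentagonal bipyramid (V=7, E=15, F=10) along a 3-gon: merge 3 vertices and 3 edges, delete both glued faces → V=10, E=24, F=16.
Attach a pentagonal bipyramid (V=7, E=15, F=10) along a 3-gon: merge 3 vertices and 3 edges, delete both glued faces → V=14, E=36, F=24.
Attach a triangular antiprism (V=6, E=12, F=8) along a 3-gon: merge 3 vertices and 3 edges, delete both glued faces → V=17, E=45, F=30.
Check: V − E + F = 17 − 45 + 30 = 2.

17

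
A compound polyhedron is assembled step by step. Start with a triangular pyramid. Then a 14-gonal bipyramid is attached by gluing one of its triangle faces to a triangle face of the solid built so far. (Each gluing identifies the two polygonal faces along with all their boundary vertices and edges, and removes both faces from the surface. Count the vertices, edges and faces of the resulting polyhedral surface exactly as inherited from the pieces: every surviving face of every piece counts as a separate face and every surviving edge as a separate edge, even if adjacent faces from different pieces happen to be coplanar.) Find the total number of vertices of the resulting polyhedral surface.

A triangular pyramid: V=4, E=6, F=4.
Attach a 14-gonal bipyramid (V=16, E=42, F=28) along a 3-gon: merge 3 vertices and 3 edges, delete both glued faces → V=17, E=45, F=30.
Check: V − E + F = 17 − 45 + 30 = 2.

17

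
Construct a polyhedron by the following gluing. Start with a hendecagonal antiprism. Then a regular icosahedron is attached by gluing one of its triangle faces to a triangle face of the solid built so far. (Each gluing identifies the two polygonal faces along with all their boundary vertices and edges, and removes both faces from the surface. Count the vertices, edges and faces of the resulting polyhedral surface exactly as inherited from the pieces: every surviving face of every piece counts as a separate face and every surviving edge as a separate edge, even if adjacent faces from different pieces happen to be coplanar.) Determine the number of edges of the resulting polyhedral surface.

A hendecagonal antiprism: V=22, E=44, F=24.
Attach a regular icosahedron (V=12, E=30, F=20) along a 3-gon: merge 3 vertices and 3 edges, delete both glued faces → V=31, E=71, F=42.
Check: V − E + F = 31 − 71 + 42 = 2.

71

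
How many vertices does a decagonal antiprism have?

An antiprism on an n-gon has two n-gon caps and 2n triangles: V = 2·10 = 20, E = 4·10 = 40, F = 2·10 + 2 = 22.

20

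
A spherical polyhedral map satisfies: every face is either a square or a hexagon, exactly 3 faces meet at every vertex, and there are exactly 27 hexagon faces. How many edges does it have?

93

Let x be the number of squares; then F = 27 + x.
Edge–face incidences: 2E = 6·27 + 4·x = 162 + 4x.
Every vertex has degree 3, so 3V = 2E.
Euler: V − E + F = 2 ⇒ (2E)/3 − E + (27 + x) = 2.
Multiply by 6: 2·(2E) − 3·(2E) + 6·(27 + x) = 12, i.e. 162 + 6x − (162 + 4x) = 12.
Collecting terms: 2x = 12, so x = 6.
Then 2E = 162 + 4·6 = 186, so E = 93, V = 2E/3 = 62, F = 27 + 6 = 33.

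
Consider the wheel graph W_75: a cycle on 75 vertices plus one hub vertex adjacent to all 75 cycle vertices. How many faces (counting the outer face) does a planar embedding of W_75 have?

76

W_75 has V = 75 + 1 = 76 vertices and E = 2·75 = 150 edges.
By Euler's formula F = 2 − V + E = 2 − 76 + 150 = 76.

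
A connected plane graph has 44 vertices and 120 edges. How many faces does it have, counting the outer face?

Euler's formula for a connected plane graph: V − E + F = 2, so F = 2 − 44 + 120 = 78.

78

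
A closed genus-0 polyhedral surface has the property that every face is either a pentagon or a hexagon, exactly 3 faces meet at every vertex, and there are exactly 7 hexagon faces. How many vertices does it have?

Let x be the number of pentagons; then F = 7 + x.
Edge–face incidences: 2E = 6·7 + 5·x = 42 + 5x.
Every vertex has degree 3, so 3V = 2E.
Euler: V − E + F = 2 ⇒ (2E)/3 − E + (7 + x) = 2.
Multiply by 6: 2·(2E) − 3·(2E) + 6·(7 + x) = 12, i.e. 42 + 6x − (42 + 5x) = 12.
Collecting terms: x = 12.
Then 2E = 42 + 5·12 = 102, so E = 51, V = 2E/3 = 34, F = 7 + 12 = 19.

34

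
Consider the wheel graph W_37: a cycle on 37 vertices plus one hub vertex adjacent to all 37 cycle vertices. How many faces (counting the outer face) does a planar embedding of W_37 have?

38

W_37 has V = 37 + 1 = 38 vertices and E = 2·37 = 74 edges.
By Euler's formula F = 2 − V + E = 2 − 38 + 74 = 38.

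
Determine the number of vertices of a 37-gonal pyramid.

A pyramid on an n-gon base has one n-gon and n triangles: V = 37 + 1 = 38, E = 2·37 = 74, F = 37 + 1 = 38.
Check: V − E + F = 38 − 74 + 38 = 2.

38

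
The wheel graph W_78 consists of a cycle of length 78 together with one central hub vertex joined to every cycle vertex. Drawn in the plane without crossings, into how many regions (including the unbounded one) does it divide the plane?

79

W_78 has V = 78 + 1 = 79 vertices and E = 2·78 = 156 edges.
By Euler's formula F = 2 − V + E = 2 − 79 + 156 = 79.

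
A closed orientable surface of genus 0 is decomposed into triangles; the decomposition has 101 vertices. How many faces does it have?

χ = 2 − 2·0 = 2, and every face is a triangle so 3F = 2E.
V − E + F = 2 with E = 3F/2 gives 101 − (3/2 − 1)·F = 2, so F = 198 and E = 297.

198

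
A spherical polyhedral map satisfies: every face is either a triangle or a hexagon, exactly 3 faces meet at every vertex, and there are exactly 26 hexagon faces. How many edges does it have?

Let x be the number of triangles; then F = 26 + x.
Edge–face incidences: 2E = 6·26 + 3·x = 156 + 3x.
Every vertex has degree 3, so 3V = 2E.
Euler: V − E + F = 2 ⇒ (2E)/3 − E + (26 + x) = 2.
Multiply by 6: 2·(2E) − 3·(2E) + 6·(26 + x) = 12, i.e. 156 + 6x − (156 + 3x) = 12.
Collecting terms: 3x = 12, so x = 4.
Then 2E = 156 + 3·4 = 168, so E = 84, V = 2E/3 = 56, F = 26 + 4 = 30.

84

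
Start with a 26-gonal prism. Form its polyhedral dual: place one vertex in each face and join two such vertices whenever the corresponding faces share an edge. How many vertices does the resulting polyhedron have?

28

The base solid has V = 52, E = 78, F = 28.
The dual swaps V and F and preserves E: V′ = F = 28, E′ = E = 78, F′ = V = 52.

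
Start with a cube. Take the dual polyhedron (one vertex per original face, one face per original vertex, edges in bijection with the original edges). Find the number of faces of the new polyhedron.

The base solid has V = 8, E = 12, F = 6.
The dual swaps V and F and preserves E: V′ = F = 6, E′ = E = 12, F′ = V = 8.

8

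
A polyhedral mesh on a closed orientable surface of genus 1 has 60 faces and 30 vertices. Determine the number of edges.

90

For a closed orientable surface of genus 1, χ = 2 − 2·1 = 0.
E = V + F − (0) = 30 + 60 − (0) = 90.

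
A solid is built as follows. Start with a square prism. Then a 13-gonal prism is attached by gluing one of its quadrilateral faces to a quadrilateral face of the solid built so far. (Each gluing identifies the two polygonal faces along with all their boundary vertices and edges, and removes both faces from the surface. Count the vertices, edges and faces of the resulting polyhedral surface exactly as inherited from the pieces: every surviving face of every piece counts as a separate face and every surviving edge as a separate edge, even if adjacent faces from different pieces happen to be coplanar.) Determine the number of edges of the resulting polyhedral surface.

A square prism: V=8, E=12, F=6.
Attach a 13-gonal prism (V=26, E=39, F=15) along a 4-gon: merge 4 vertices and 4 edges, delete both glued faces → V=30, E=47, F=19.
Check: V − E + F = 30 − 47 + 19 = 2.

47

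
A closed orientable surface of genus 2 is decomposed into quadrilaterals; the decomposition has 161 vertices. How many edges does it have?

χ = 2 − 2·2 = -2, and every face is a square so 4F = 2E.
V − E + F = -2 with E = 4F/2 gives 161 − (4/2 − 1)·F = -2, so F = 163 and E = 326.

326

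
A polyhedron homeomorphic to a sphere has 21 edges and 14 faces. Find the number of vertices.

Here V − E + F = 2.
V = 2 + E − F = 2 + 21 − 14 = 9.

9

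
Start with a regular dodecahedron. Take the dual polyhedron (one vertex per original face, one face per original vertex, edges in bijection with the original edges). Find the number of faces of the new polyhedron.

20

The base solid has V = 20, E = 30, F = 12.
The dual swaps V and F and preserves E: V′ = F = 12, E′ = E = 30, F′ = V = 20.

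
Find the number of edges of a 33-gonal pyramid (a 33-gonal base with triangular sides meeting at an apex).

A pyramid on an n-gon base has one n-gon and n triangles: V = 33 + 1 = 34, E = 2·33 = 66, F = 33 + 1 = 34.

66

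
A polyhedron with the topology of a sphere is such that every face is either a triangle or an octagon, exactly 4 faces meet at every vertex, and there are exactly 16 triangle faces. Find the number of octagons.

2

Let x be the number of octagons; then F = 16 + x.
Edge–face incidences: 2E = 3·16 + 8·x = 48 + 8x.
Every vertex has degree 4, so 4V = 2E.
Euler: V − E + F = 2 ⇒ (2E)/4 − E + (16 + x) = 2.
Multiply by 8: 2·(2E) − 4·(2E) + 8·(16 + x) = 16, i.e. 128 + 8x − 2·(48 + 8x) = 16.
Collecting terms: −8x + 32 = 16, so −8x = −16, so x = 2.
Then 2E = 48 + 8·2 = 64, so E = 32, V = 2E/4 = 16, F = 16 + 2 = 18.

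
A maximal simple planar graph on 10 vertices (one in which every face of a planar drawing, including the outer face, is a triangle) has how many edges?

24

In a plane triangulation 3F = 2E and V − E + F = 2, so E = 3V − 6 = 3·10 − 6 = 24.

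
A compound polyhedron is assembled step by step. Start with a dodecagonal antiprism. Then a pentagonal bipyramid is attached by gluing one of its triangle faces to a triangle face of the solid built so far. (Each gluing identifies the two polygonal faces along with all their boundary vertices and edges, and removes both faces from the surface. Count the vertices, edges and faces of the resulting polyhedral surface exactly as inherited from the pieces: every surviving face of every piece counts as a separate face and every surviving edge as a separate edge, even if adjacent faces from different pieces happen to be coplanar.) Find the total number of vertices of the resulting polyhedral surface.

A dodecagonal antiprism: V=24, E=48, F=26.
Attach a pentagonal bipyramid (V=7, E=15, F=10) along a 3-gon: merge 3 vertices and 3 edges, delete both glued faces → V=28, E=60, F=34.
Check: V − E + F = 28 − 60 + 34 = 2.

28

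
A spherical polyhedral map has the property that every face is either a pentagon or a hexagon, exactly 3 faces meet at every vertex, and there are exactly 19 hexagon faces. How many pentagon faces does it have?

Let x be the number of pentagons; then F = 19 + x.
Edge–face incidences: 2E = 6·19 + 5·x = 114 + 5x.
Every vertex has degree 3, so 3V = 2E.
Euler: V − E + F = 2 ⇒ (2E)/3 − E + (19 + x) = 2.
Multiply by 6: 2·(2E) − 3·(2E) + 6·(19 + x) = 12, i.e. 114 + 6x − (114 + 5x) = 12.
Collecting terms: x = 12.
Then 2E = 114 + 5·12 = 174, so E = 87, V = 2E/3 = 58, F = 19 + 12 = 31.

12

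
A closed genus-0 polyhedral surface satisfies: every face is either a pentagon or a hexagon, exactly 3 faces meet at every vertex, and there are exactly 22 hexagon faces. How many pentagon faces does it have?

Let x be the number of pentagons; then F = 22 + x.
Edge–face incidences: 2E = 6·22 + 5·x = 132 + 5x.
Every vertex has degree 3, so 3V = 2E.
Euler: V − E + F = 2 ⇒ (2E)/3 − E + (22 + x) = 2.
Multiply by 6: 2·(2E) − 3·(2E) + 6·(22 + x) = 12, i.e. 132 + 6x − (132 + 5x) = 12.
Collecting terms: x = 12.
Then 2E = 132 + 5·12 = 192, so E = 96, V = 2E/3 = 64, F = 22 + 12 = 34.

12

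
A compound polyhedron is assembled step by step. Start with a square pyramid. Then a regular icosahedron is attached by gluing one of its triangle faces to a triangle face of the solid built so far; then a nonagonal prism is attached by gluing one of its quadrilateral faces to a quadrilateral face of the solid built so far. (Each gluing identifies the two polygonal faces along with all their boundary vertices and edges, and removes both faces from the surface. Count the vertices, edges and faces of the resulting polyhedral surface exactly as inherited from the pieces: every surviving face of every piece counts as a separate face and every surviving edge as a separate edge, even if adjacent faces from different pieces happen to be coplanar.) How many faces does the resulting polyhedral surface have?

A square pyramid: V=5, E=8, F=5.
Attach a regular icosahedron (V=12, E=30, F=20) along a 3-gon: merge 3 vertices and 3 edges, delete both glued faces → V=14, E=35, F=23.
Attach a nonagonal prism (V=18, E=27, F=11) along a 4-gon: merge 4 vertices and 4 edges, delete both glued faces → V=28, E=58, F=32.
Check: V − E + F = 28 − 58 + 32 = 2.

32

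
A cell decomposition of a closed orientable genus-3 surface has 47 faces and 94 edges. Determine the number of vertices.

43

For a closed orientable surface of genus 3, χ = 2 − 2·3 = -4.
V = -4 + E − F = -4 + 94 − 47 = 43.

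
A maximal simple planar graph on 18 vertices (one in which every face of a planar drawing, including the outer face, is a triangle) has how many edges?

In a plane triangulation 3F = 2E and V − E + F = 2, so E = 3V − 6 = 3·18 − 6 = 48.

48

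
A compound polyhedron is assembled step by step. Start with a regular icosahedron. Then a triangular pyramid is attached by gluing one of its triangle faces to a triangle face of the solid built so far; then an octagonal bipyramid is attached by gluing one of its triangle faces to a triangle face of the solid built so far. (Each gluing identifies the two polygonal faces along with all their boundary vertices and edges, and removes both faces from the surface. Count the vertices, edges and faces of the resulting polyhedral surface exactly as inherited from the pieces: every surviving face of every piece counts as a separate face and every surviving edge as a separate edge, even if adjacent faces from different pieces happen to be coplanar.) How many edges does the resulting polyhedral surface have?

54

A regular icosahedron: V=12, E=30, F=20.
Attach a triangular pyramid (V=4, E=6, F=4) along a 3-gon: merge 3 vertices and 3 edges, delete both glued faces → V=13, E=33, F=22.
Attach an octagonal bipyramid (V=10, E=24, F=16) along a 3-gon: merge 3 vertices and 3 edges, delete both glued faces → V=20, E=54, F=36.
Check: V − E + F = 20 − 54 + 36 = 2.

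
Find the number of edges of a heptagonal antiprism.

28

An antiprism on an n-gon has two n-gon caps and 2n triangles: V = 2·7 = 14, E = 4·7 = 28, F = 2·7 + 2 = 16.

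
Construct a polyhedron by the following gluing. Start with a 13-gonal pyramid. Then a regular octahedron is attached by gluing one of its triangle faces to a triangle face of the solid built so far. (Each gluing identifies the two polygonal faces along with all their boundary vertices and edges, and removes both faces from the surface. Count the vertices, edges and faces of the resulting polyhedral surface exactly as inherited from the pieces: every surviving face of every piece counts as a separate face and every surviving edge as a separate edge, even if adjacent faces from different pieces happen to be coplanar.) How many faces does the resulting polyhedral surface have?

20

A 13-gonal pyramid: V=14, E=26, F=14.
Attach a regular octahedron (V=6, E=12, F=8) along a 3-gon: merge 3 vertices and 3 edges, delete both glued faces → V=17, E=35, F=20.
Check: V − E + F = 17 − 35 + 20 = 2.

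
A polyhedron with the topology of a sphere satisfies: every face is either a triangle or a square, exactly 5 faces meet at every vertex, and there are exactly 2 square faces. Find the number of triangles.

24

Let x be the number of triangles; then F = 2 + x.
Edge–face incidences: 2E = 4·2 + 3·x = 8 + 3x.
Every vertex has degree 5, so 5V = 2E.
Euler: V − E + F = 2 ⇒ (2E)/5 − E + (2 + x) = 2.
Multiply by 10: 2·(2E) − 5·(2E) + 10·(2 + x) = 20, i.e. 20 + 10x − 3·(8 + 3x) = 20.
Collecting terms: x − 4 = 20, so x = 24.
Then 2E = 8 + 3·24 = 80, so E = 40, V = 2E/5 = 16, F = 2 + 24 = 26.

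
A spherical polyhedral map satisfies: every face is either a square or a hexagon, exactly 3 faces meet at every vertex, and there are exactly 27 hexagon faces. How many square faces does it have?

Let x be the number of squares; then F = 27 + x.
Edge–face incidences: 2E = 6·27 + 4·x = 162 + 4x.
Every vertex has degree 3, so 3V = 2E.
Euler: V − E + F = 2 ⇒ (2E)/3 − E + (27 + x) = 2.
Multiply by 6: 2·(2E) − 3·(2E) + 6·(27 + x) = 12, i.e. 162 + 6x − (162 + 4x) = 12.
Collecting terms: 2x = 12, so x = 6.
Then 2E = 162 + 4·6 = 186, so E = 93, V = 2E/3 = 62, F = 27 + 6 = 33.

6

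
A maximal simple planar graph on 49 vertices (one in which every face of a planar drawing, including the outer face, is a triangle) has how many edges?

In a plane triangulation 3F = 2E and V − E + F = 2, so E = 3V − 6 = 3·49 − 6 = 141.

141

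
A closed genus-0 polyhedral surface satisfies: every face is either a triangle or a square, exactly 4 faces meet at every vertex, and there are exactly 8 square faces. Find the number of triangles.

8

Let x be the number of triangles; then F = 8 + x.
Edge–face incidences: 2E = 4·8 + 3·x = 32 + 3x.
Every vertex has degree 4, so 4V = 2E.
Euler: V − E + F = 2 ⇒ (2E)/4 − E + (8 + x) = 2.
Multiply by 8: 2·(2E) − 4·(2E) + 8·(8 + x) = 16, i.e. 64 + 8x − 2·(32 + 3x) = 16.
Collecting terms: 2x = 16, so x = 8.
Then 2E = 32 + 3·8 = 56, so E = 28, V = 2E/4 = 14, F = 8 + 8 = 16.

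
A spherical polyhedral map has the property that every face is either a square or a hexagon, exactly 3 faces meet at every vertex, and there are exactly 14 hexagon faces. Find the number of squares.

Let x be the number of squares; then F = 14 + x.
Edge–face incidences: 2E = 6·14 + 4·x = 84 + 4x.
Every vertex has degree 3, so 3V = 2E.
Euler: V − E + F = 2 ⇒ (2E)/3 − E + (14 + x) = 2.
Multiply by 6: 2·(2E) − 3·(2E) + 6·(14 + x) = 12, i.e. 84 + 6x − (84 + 4x) = 12.
Collecting terms: 2x = 12, so x = 6.
Then 2E = 84 + 4·6 = 108, so E = 54, V = 2E/3 = 36, F = 14 + 6 = 20.

6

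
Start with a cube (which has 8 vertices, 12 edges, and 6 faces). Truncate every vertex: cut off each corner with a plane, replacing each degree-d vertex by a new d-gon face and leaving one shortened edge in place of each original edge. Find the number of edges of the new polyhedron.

Truncation replaces each original edge-end by a new vertex, so V′ = 2E = 24.
Each original edge survives, and each old vertex of degree d contributes d new edges; summing degrees gives Σd = 2E, so E′ = E + 2E = 3E = 36.
Each original face survives and each original vertex becomes one new face: F′ = F + V = 14.

36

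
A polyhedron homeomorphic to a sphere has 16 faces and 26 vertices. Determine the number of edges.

40

Here V − E + F = 2.
E = V + F − (2) = 26 + 16 − (2) = 40.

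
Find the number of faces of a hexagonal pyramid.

7

A pyramid on an n-gon base has one n-gon and n triangles: V = 6 + 1 = 7, E = 2·6 = 12, F = 6 + 1 = 7.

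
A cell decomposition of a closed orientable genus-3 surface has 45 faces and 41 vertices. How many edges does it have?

90

For a closed orientable surface of genus 3, χ = 2 − 2·3 = -4.
E = V + F − (-4) = 41 + 45 − (-4) = 90.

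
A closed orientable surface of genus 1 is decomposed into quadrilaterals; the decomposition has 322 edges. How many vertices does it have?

χ = 2 − 2·1 = 0, and every face is a square so 4F = 2E.
F = 2E/4 = 161. Then V = 0 + E − F = 0 + 322 − 161 = 161.

161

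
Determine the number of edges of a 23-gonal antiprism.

An antiprism on an n-gon has two n-gon caps and 2n triangles: V = 2·23 = 46, E = 4·23 = 92, F = 2·23 + 2 = 48.
Check: V − E + F = 46 − 92 + 48 = 2.

92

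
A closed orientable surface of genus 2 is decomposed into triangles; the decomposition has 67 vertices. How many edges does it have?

χ = 2 − 2·2 = -2, and every face is a triangle so 3F = 2E.
V − E + F = -2 with E = 3F/2 gives 67 − (3/2 − 1)·F = -2, so F = 138 and E = 207.

207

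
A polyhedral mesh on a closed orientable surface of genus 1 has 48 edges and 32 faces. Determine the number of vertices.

For a closed orientable surface of genus 1, χ = 2 − 2·1 = 0.
V = 0 + E − F = 0 + 48 − 32 = 16.

16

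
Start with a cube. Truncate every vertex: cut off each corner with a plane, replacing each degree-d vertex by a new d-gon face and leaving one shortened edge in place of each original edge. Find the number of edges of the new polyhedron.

The base solid has V = 8, E = 12, F = 6.
Truncation replaces each original edge-end by a new vertex, so V′ = 2E = 24.
Each original edge survives, and each old vertex of degree d contributes d new edges; summing degrees gives Σd = 2E, so E′ = E + 2E = 3E = 36.
Each original face survives and each original vertex becomes one new face: F′ = F + V = 14.

36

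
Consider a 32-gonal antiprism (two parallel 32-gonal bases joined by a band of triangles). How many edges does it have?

128

An antiprism on an n-gon has two n-gon caps and 2n triangles: V = 2·32 = 64, E = 4·32 = 128, F = 2·32 + 2 = 66.
Check: V − E + F = 64 − 128 + 66 = 2.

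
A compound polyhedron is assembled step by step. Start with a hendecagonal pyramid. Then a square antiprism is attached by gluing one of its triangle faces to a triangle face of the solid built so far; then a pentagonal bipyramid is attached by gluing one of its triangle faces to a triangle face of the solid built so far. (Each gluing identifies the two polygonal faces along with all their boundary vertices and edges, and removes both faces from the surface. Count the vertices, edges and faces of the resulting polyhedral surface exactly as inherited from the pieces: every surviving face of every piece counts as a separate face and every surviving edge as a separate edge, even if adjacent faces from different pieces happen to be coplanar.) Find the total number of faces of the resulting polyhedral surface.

28

A hendecagonal pyramid: V=12, E=22, F=12.
Attach a square antiprism (V=8, E=16, F=10) along a 3-gon: merge 3 vertices and 3 edges, delete both glued faces → V=17, E=35, F=20.
Attach a pentagonal bipyramid (V=7, E=15, F=10) along a 3-gon: merge 3 vertices and 3 edges, delete both glued faces → V=21, E=47, F=28.
Check: V − E + F = 21 − 47 + 28 = 2.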